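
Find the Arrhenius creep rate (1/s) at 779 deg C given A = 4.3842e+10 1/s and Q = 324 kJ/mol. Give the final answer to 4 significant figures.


rate = A * exp(-Q / (R*T))
T = 779 + 273.15 = 1052.15 K
rate = 4.3842e+10 * exp(-324e3 / (8.314 * 1052.15))
rate = 3.599e-06 1/s


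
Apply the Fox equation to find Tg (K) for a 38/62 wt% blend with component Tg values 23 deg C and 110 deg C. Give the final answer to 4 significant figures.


1/Tg = w1/Tg1 + w2/Tg2 (in Kelvin)
Tg1 = 296.15 K, Tg2 = 383.15 K
1/Tg = 0.38/296.15 + 0.62/383.15
Tg = 344.7 K


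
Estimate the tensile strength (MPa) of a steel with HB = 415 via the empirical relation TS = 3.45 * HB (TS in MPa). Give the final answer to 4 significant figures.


TS (MPa) = 3.45 * HB
TS = 3.45 * 415
TS = 1432 MPa


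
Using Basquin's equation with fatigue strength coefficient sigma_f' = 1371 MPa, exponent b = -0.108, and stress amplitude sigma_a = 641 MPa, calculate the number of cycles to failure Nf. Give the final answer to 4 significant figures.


sigma_a = sigma_f' * (2*Nf)^b
2*Nf = (sigma_a / sigma_f')^(1/b)
2*Nf = (641 / 1371)^(1/-0.108)
2*Nf = 1140.82
Nf = 570.4 cycles


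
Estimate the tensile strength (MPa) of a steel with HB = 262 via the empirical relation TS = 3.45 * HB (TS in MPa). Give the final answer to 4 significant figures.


TS (MPa) = 3.45 * HB
TS = 3.45 * 262
TS = 903.9 MPa


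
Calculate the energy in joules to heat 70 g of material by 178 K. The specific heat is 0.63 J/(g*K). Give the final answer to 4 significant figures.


Q = m * cp * dT
Q = 70 * 0.63 * 178
Q = 7850 J


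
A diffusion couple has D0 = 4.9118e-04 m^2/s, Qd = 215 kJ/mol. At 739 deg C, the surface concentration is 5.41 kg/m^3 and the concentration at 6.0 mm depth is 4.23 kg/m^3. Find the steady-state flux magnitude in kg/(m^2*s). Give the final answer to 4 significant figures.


Step 1: D = D0 * exp(-Qd/(R*T))
T = 739 + 273.15 = 1012.15 K
D = 4.9118e-04 * exp(-215e3 / (8.314 * 1012.15)) = 3.93735e-15 m^2/s
Step 2: J = D * (C1 - C2) / dx
J = 3.93735e-15 * (5.41 - 4.23) / 6e-03
J = 7.743e-13 kg/(m^2*s)


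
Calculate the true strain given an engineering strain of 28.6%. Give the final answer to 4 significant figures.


epsilon_true = ln(1 + epsilon_eng)
epsilon_true = ln(1 + 0.286)
epsilon_true = 0.2515


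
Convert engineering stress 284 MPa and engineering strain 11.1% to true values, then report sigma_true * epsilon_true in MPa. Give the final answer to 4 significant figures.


sigma_true = sigma_eng * (1 + epsilon_eng)
sigma_true = 284 * (1 + 0.111) = 315.524 MPa
epsilon_true = ln(1 + epsilon_eng)
epsilon_true = ln(1 + 0.111) = 0.105261
sigma_true * epsilon_true = 315.524 * 0.105261 = 33.21 MPa


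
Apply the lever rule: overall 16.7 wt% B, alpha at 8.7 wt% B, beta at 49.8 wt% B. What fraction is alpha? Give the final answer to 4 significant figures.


f_alpha = (C_beta - C0) / (C_beta - C_alpha)
f_alpha = (49.8 - 16.7) / (49.8 - 8.7)
f_alpha = 0.8054


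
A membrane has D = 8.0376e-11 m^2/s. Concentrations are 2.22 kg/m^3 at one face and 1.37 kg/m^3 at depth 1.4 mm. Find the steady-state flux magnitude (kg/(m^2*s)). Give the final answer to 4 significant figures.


J = -D * (dC/dx) = D * (C1 - C2) / dx
J = 8.0376e-11 * (2.22 - 1.37) / 1.4e-03
J = 4.88e-08 kg/(m^2*s)


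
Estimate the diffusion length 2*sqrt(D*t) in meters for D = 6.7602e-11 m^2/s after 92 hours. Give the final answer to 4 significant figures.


t = 92 hr = 331200 s
Diffusion length = 2*sqrt(D*t)
= 2*sqrt(6.7602e-11 * 331200)
= 9.464e-03 m


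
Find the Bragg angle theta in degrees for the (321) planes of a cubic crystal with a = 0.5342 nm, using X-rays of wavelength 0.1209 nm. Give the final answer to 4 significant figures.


d = a / sqrt(h^2+k^2+l^2)
d = 0.5342 / sqrt(14) = 0.142771 nm
lambda = 2*d*sin(theta)  =>  sin(theta) = lambda / (2*d)
sin(theta) = 0.1209 / (2 * 0.142771) = 0.423405
theta = 25.05 deg


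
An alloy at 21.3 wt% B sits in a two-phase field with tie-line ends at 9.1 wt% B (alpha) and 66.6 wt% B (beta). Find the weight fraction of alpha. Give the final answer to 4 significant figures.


f_alpha = (C_beta - C0) / (C_beta - C_alpha)
f_alpha = (66.6 - 21.3) / (66.6 - 9.1)
f_alpha = 0.7878


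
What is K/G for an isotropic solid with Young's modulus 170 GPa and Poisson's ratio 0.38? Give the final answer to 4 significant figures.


G = E / (2*(1+nu))
G = 170 / (2*(1+0.38)) = 61.5942 GPa
K = E / (3*(1-2*nu))
K = 170 / (3*(1-2*0.38)) = 236.111 GPa
K/G = 236.111 / 61.5942 = 3.833


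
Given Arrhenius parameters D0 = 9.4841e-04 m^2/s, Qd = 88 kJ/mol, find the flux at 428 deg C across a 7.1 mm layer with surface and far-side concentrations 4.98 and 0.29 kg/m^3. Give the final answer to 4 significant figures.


Step 1: D = D0 * exp(-Qd/(R*T))
T = 428 + 273.15 = 701.15 K
D = 9.4841e-04 * exp(-88e3 / (8.314 * 701.15)) = 2.63566e-10 m^2/s
Step 2: J = D * (C1 - C2) / dx
J = 2.63566e-10 * (4.98 - 0.29) / 7.1e-03
J = 1.741e-07 kg/(m^2*s)


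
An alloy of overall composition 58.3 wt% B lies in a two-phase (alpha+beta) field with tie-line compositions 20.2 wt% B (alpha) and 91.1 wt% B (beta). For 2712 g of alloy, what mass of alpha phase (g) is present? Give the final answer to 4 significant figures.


f_alpha = (C_beta - C0) / (C_beta - C_alpha)
f_alpha = (91.1 - 58.3) / (91.1 - 20.2) = 0.462623
m_alpha = f_alpha * m_total = 0.462623 * 2712 = 1255 g


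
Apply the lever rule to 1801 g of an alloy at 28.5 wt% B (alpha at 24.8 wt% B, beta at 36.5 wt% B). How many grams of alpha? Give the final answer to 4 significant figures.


f_alpha = (C_beta - C0) / (C_beta - C_alpha)
f_alpha = (36.5 - 28.5) / (36.5 - 24.8) = 0.683761
m_alpha = f_alpha * m_total = 0.683761 * 1801 = 1231 g


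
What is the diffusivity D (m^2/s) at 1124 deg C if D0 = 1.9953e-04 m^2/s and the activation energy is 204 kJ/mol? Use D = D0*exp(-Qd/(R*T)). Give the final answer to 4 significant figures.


D = D0 * exp(-Qd / (R*T))
T = 1397.15 K
D = 1.9953e-04 * exp(-204e3 / (8.314 * 1397.15))
D = 4.708e-12 m^2/s


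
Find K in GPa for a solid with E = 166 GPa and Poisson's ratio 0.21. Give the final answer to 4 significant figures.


K = E / (3*(1-2*nu))
K = 166 / (3*(1-2*0.21))
K = 95.4 GPa


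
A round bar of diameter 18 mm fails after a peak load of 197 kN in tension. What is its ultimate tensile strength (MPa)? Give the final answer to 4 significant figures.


A0 = pi*(d/2)^2 = pi*(18/2)^2 = 254.469 mm^2
UTS = F_max / A0 = 197*1000 / 254.469
UTS = 774.2 MPa


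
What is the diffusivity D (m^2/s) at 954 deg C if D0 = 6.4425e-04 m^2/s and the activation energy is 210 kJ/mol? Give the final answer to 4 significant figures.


D = D0 * exp(-Qd / (R*T))
T = 1227.15 K
D = 6.4425e-04 * exp(-210e3 / (8.314 * 1227.15))
D = 7.412e-13 m^2/s


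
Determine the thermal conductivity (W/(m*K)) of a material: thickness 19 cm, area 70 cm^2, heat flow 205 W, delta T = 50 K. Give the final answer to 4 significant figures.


k = Q*L / (A*dT)
L = 0.19 m, A = 7e-03 m^2
k = 205 * 0.19 / (7e-03 * 50)
k = 111.3 W/(m*K)


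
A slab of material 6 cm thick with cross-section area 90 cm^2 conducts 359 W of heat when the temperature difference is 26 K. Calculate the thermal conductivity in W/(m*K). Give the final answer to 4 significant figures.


k = Q*L / (A*dT)
L = 0.06 m, A = 9e-03 m^2
k = 359 * 0.06 / (9e-03 * 26)
k = 92.05 W/(m*K)


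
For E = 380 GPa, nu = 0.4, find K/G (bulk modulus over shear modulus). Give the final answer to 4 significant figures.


G = E / (2*(1+nu))
G = 380 / (2*(1+0.4)) = 135.714 GPa
K = E / (3*(1-2*nu))
K = 380 / (3*(1-2*0.4)) = 633.333 GPa
K/G = 633.333 / 135.714 = 4.667


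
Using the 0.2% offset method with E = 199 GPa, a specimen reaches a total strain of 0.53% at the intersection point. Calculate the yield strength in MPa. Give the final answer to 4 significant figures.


Offset strain = 0.002
Elastic strain at yield = total_strain - offset = 5.3e-03 - 0.002 = 3.3e-03
sigma_y = E * elastic_strain = 199000 * 3.3e-03
sigma_y = 656.7 MPa


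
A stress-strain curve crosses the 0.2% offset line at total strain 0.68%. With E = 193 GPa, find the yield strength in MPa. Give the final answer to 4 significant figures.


Offset strain = 0.002
Elastic strain at yield = total_strain - offset = 6.8e-03 - 0.002 = 4.8e-03
sigma_y = E * elastic_strain = 193000 * 4.8e-03
sigma_y = 926.4 MPa


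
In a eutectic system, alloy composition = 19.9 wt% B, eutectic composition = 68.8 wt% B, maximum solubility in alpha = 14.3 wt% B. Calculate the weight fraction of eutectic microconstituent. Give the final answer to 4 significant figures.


f_primary = (C_e - C0) / (C_e - C_alpha_max)
f_primary = (68.8 - 19.9) / (68.8 - 14.3)
f_primary = 0.897248
f_eutectic = 1 - 0.897248 = 0.1028


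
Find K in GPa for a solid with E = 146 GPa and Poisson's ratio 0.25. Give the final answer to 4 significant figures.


K = E / (3*(1-2*nu))
K = 146 / (3*(1-2*0.25))
K = 97.33 GPa


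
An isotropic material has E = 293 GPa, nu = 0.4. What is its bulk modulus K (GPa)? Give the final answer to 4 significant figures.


K = E / (3*(1-2*nu))
K = 293 / (3*(1-2*0.4))
K = 488.3 GPa


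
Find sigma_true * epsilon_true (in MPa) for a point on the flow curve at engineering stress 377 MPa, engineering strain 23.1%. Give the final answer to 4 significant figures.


sigma_true = sigma_eng * (1 + epsilon_eng)
sigma_true = 377 * (1 + 0.231) = 464.087 MPa
epsilon_true = ln(1 + epsilon_eng)
epsilon_true = ln(1 + 0.231) = 0.207827
sigma_true * epsilon_true = 464.087 * 0.207827 = 96.45 MPa


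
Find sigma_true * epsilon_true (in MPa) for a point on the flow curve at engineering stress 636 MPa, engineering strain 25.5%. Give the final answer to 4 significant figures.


sigma_true = sigma_eng * (1 + epsilon_eng)
sigma_true = 636 * (1 + 0.255) = 798.18 MPa
epsilon_true = ln(1 + epsilon_eng)
epsilon_true = ln(1 + 0.255) = 0.227136
sigma_true * epsilon_true = 798.18 * 0.227136 = 181.3 MPa


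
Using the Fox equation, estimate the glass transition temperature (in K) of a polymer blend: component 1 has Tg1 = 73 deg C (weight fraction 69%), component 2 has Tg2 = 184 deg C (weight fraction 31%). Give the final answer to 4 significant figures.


1/Tg = w1/Tg1 + w2/Tg2 (in Kelvin)
Tg1 = 346.15 K, Tg2 = 457.15 K
1/Tg = 0.69/346.15 + 0.31/457.15
Tg = 374.3 K


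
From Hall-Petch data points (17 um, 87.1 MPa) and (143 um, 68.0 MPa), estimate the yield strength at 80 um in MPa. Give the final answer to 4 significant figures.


sigma_y = sigma0 + k / sqrt(d)
1/sqrt(d1) = 1/sqrt(1.7e-05) = 242.536;  1/sqrt(d2) = 83.6242
k = (sigma1 - sigma2) / (1/sqrt(d1) - 1/sqrt(d2)) = (87.1 - 68.0) / (242.536 - 83.6242) = 0.120193 MPa*m^0.5
sigma0 = sigma1 - k/sqrt(d1) = 87.1 - 0.120193*242.536 = 57.949 MPa
sigma_y(d3) = 57.949 + 0.120193 / sqrt(8e-05) = 71.39 MPa


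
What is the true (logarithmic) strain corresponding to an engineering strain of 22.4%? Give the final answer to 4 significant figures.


epsilon_true = ln(1 + epsilon_eng)
epsilon_true = ln(1 + 0.224)
epsilon_true = 0.2021


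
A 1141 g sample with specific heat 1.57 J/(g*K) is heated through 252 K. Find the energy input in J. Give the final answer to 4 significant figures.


Q = m * cp * dT
Q = 1141 * 1.57 * 252
Q = 451400 J


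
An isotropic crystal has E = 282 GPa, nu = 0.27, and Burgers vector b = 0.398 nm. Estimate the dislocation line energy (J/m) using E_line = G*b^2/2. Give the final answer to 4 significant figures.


Step 1: G = E / (2*(1+nu))
G = 282 / (2*(1+0.27)) = 111.024 GPa = 1.11024e+11 Pa
Step 2: E_line = G*b^2/2
b = 0.398 nm = 3.98e-10 m
E_line = 0.5 * 1.11024e+11 * (3.98e-10)^2 = 8.793e-09 J/m


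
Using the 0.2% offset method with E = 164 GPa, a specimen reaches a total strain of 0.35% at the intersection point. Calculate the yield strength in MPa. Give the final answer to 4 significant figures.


Offset strain = 0.002
Elastic strain at yield = total_strain - offset = 3.5e-03 - 0.002 = 1.5e-03
sigma_y = E * elastic_strain = 164000 * 1.5e-03
sigma_y = 246 MPa


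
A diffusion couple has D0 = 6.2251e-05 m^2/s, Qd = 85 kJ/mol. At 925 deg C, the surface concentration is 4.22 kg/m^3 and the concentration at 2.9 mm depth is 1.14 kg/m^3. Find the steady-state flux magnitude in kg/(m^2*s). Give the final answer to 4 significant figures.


Step 1: D = D0 * exp(-Qd/(R*T))
T = 925 + 273.15 = 1198.15 K
D = 6.2251e-05 * exp(-85e3 / (8.314 * 1198.15)) = 1.22559e-08 m^2/s
Step 2: J = D * (C1 - C2) / dx
J = 1.22559e-08 * (4.22 - 1.14) / 2.9e-03
J = 1.302e-05 kg/(m^2*s)


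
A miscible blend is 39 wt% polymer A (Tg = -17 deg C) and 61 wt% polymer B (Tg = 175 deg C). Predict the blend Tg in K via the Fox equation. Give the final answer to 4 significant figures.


1/Tg = w1/Tg1 + w2/Tg2 (in Kelvin)
Tg1 = 256.15 K, Tg2 = 448.15 K
1/Tg = 0.39/256.15 + 0.61/448.15
Tg = 346.8 K


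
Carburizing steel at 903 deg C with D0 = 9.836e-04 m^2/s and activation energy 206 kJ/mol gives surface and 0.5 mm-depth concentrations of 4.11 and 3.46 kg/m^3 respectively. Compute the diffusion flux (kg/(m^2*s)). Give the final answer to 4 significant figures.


Step 1: D = D0 * exp(-Qd/(R*T))
T = 903 + 273.15 = 1176.15 K
D = 9.836e-04 * exp(-206e3 / (8.314 * 1176.15)) = 6.97766e-13 m^2/s
Step 2: J = D * (C1 - C2) / dx
J = 6.97766e-13 * (4.11 - 3.46) / 5e-04
J = 9.071e-10 kg/(m^2*s)


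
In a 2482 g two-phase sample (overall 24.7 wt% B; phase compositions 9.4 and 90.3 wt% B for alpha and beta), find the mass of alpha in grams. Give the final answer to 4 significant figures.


f_alpha = (C_beta - C0) / (C_beta - C_alpha)
f_alpha = (90.3 - 24.7) / (90.3 - 9.4) = 0.810878
m_alpha = f_alpha * m_total = 0.810878 * 2482 = 2013 g


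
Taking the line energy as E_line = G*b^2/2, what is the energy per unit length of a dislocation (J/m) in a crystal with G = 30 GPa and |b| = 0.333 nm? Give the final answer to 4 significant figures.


E = G*b^2/2
b = 0.333 nm = 3.33e-10 m
G = 30 GPa = 3e+10 Pa
E = 0.5 * 3e+10 * (3.33e-10)^2
E = 1.663e-09 J/m


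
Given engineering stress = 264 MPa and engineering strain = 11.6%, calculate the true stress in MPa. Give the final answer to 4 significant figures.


sigma_true = sigma_eng * (1 + epsilon_eng)
sigma_true = 264 * (1 + 0.116)
sigma_true = 294.6 MPa


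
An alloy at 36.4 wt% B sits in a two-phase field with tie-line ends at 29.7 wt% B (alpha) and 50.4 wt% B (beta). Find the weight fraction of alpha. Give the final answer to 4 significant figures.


f_alpha = (C_beta - C0) / (C_beta - C_alpha)
f_alpha = (50.4 - 36.4) / (50.4 - 29.7)
f_alpha = 0.6763


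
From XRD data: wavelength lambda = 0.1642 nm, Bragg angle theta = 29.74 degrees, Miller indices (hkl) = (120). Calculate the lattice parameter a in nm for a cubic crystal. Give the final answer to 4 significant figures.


d = lambda / (2*sin(theta))
d = 0.1642 / (2*sin(29.74 deg))
d = 0.165503 nm
a = d * sqrt(h^2+k^2+l^2) = 0.165503 * sqrt(5)
a = 0.3701 nm


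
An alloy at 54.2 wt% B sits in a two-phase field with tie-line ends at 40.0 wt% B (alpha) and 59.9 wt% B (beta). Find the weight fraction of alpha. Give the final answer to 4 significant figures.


f_alpha = (C_beta - C0) / (C_beta - C_alpha)
f_alpha = (59.9 - 54.2) / (59.9 - 40.0)
f_alpha = 0.2864


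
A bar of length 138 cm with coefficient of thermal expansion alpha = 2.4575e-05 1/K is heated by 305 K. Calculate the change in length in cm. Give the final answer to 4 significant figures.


dL = L0 * alpha * dT
dL = 138 * 2.4575e-05 * 305
dL = 1.034 cm


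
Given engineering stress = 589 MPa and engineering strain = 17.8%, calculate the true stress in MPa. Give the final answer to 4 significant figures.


sigma_true = sigma_eng * (1 + epsilon_eng)
sigma_true = 589 * (1 + 0.178)
sigma_true = 693.8 MPa


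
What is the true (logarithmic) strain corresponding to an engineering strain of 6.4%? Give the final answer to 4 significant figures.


epsilon_true = ln(1 + epsilon_eng)
epsilon_true = ln(1 + 0.064)
epsilon_true = 0.06204


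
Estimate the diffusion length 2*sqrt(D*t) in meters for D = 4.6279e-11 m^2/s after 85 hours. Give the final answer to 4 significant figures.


t = 85 hr = 306000 s
Diffusion length = 2*sqrt(D*t)
= 2*sqrt(4.6279e-11 * 306000)
= 7.526e-03 m


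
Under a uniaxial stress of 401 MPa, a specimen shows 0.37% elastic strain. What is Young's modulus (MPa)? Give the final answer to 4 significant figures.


E = sigma / epsilon
epsilon = 0.37% = 3.7e-03
E = 401 / 3.7e-03
E = 108400 MPa


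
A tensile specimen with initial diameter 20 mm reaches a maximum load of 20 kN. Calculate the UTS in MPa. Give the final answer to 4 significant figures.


A0 = pi*(d/2)^2 = pi*(20/2)^2 = 314.159 mm^2
UTS = F_max / A0 = 20*1000 / 314.159
UTS = 63.66 MPa


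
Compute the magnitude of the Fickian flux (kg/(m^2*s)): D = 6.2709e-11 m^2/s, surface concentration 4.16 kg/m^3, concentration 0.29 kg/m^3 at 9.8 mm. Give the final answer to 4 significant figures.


J = -D * (dC/dx) = D * (C1 - C2) / dx
J = 6.2709e-11 * (4.16 - 0.29) / 9.8e-03
J = 2.476e-08 kg/(m^2*s)


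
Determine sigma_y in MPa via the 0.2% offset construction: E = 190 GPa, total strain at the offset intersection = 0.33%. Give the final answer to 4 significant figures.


Offset strain = 0.002
Elastic strain at yield = total_strain - offset = 3.3e-03 - 0.002 = 1.3e-03
sigma_y = E * elastic_strain = 190000 * 1.3e-03
sigma_y = 247 MPa


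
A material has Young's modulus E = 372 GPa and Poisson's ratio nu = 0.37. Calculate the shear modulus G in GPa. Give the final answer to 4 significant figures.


G = E / (2*(1+nu))
G = 372 / (2*(1+0.37))
G = 135.8 GPa


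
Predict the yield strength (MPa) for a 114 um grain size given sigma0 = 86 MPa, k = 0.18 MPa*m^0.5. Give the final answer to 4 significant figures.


sigma_y = sigma0 + k / sqrt(d)
d = 114 um = 1.14e-04 m
sigma_y = 86 + 0.18 / sqrt(1.14e-04)
sigma_y = 102.9 MPa


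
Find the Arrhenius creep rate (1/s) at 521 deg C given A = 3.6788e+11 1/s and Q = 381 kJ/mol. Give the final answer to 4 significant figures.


rate = A * exp(-Q / (R*T))
T = 521 + 273.15 = 794.15 K
rate = 3.6788e+11 * exp(-381e3 / (8.314 * 794.15))
rate = 3.197e-14 1/s


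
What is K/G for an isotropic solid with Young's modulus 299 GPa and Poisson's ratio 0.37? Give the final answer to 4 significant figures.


G = E / (2*(1+nu))
G = 299 / (2*(1+0.37)) = 109.124 GPa
K = E / (3*(1-2*nu))
K = 299 / (3*(1-2*0.37)) = 383.333 GPa
K/G = 383.333 / 109.124 = 3.513


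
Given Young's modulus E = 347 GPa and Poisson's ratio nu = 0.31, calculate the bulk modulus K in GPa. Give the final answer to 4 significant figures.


K = E / (3*(1-2*nu))
K = 347 / (3*(1-2*0.31))
K = 304.4 GPa


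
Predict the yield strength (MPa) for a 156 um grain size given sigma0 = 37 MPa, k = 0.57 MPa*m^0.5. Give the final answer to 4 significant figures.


sigma_y = sigma0 + k / sqrt(d)
d = 156 um = 1.56e-04 m
sigma_y = 37 + 0.57 / sqrt(1.56e-04)
sigma_y = 82.64 MPa


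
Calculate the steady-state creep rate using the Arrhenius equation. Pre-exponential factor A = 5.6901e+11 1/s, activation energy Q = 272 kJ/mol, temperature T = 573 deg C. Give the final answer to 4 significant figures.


rate = A * exp(-Q / (R*T))
T = 573 + 273.15 = 846.15 K
rate = 5.6901e+11 * exp(-272e3 / (8.314 * 846.15))
rate = 9.191e-06 1/s


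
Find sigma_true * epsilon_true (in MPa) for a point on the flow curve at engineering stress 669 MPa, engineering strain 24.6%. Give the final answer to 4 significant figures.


sigma_true = sigma_eng * (1 + epsilon_eng)
sigma_true = 669 * (1 + 0.246) = 833.574 MPa
epsilon_true = ln(1 + epsilon_eng)
epsilon_true = ln(1 + 0.246) = 0.219938
sigma_true * epsilon_true = 833.574 * 0.219938 = 183.3 MPa


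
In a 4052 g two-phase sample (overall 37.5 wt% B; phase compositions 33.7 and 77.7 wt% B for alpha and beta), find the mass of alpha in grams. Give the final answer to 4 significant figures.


f_alpha = (C_beta - C0) / (C_beta - C_alpha)
f_alpha = (77.7 - 37.5) / (77.7 - 33.7) = 0.913636
m_alpha = f_alpha * m_total = 0.913636 * 4052 = 3702 g


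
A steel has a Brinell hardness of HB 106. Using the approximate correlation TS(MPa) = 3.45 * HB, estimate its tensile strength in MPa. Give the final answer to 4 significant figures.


TS (MPa) = 3.45 * HB
TS = 3.45 * 106
TS = 365.7 MPa


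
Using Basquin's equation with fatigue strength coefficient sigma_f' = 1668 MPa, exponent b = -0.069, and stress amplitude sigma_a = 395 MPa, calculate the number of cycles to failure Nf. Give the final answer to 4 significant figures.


sigma_a = sigma_f' * (2*Nf)^b
2*Nf = (sigma_a / sigma_f')^(1/b)
2*Nf = (395 / 1668)^(1/-0.069)
2*Nf = 1.16587e+09
Nf = 5.829e+08 cycles


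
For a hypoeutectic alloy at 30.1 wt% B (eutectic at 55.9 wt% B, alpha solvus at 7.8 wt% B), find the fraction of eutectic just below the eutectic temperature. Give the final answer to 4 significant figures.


f_primary = (C_e - C0) / (C_e - C_alpha_max)
f_primary = (55.9 - 30.1) / (55.9 - 7.8)
f_primary = 0.536383
f_eutectic = 1 - 0.536383 = 0.4636


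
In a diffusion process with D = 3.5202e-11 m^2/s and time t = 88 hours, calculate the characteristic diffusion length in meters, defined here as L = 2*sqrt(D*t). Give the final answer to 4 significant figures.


t = 88 hr = 316800 s
Diffusion length = 2*sqrt(D*t)
= 2*sqrt(3.5202e-11 * 316800)
= 6.679e-03 m


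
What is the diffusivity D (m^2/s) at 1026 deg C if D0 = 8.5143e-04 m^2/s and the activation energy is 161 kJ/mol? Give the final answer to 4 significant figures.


D = D0 * exp(-Qd / (R*T))
T = 1299.15 K
D = 8.5143e-04 * exp(-161e3 / (8.314 * 1299.15))
D = 2.862e-10 m^2/s


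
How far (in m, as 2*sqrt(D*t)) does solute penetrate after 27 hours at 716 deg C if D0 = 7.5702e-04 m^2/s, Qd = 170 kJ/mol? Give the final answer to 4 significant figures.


Step 1: D = D0 * exp(-Qd/(R*T))
T = 989.15 K
D = 7.5702e-04 * exp(-170e3 / (8.314 * 989.15)) = 7.97059e-13 m^2/s
Step 2: L = 2*sqrt(D*t)
t = 27 h = 97200 s
L = 2*sqrt(7.97059e-13 * 97200) = 5.567e-04 m


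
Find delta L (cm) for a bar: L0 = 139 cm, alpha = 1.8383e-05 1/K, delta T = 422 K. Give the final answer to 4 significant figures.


dL = L0 * alpha * dT
dL = 139 * 1.8383e-05 * 422
dL = 1.078 cm


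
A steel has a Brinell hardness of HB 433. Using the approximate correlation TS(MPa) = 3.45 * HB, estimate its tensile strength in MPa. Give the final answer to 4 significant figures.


TS (MPa) = 3.45 * HB
TS = 3.45 * 433
TS = 1494 MPa


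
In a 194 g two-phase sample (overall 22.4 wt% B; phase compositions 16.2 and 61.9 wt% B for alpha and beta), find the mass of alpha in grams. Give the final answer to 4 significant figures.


f_alpha = (C_beta - C0) / (C_beta - C_alpha)
f_alpha = (61.9 - 22.4) / (61.9 - 16.2) = 0.864333
m_alpha = f_alpha * m_total = 0.864333 * 194 = 167.7 g


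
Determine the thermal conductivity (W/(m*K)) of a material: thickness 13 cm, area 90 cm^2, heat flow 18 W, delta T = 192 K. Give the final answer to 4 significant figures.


k = Q*L / (A*dT)
L = 0.13 m, A = 9e-03 m^2
k = 18 * 0.13 / (9e-03 * 192)
k = 1.354 W/(m*K)


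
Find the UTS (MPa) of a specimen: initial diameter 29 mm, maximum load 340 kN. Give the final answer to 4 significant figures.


A0 = pi*(d/2)^2 = pi*(29/2)^2 = 660.52 mm^2
UTS = F_max / A0 = 340*1000 / 660.52
UTS = 514.7 MPa


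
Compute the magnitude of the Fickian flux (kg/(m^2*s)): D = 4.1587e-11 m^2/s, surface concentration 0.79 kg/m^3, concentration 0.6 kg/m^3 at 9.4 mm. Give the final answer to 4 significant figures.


J = -D * (dC/dx) = D * (C1 - C2) / dx
J = 4.1587e-11 * (0.79 - 0.6) / 9.4e-03
J = 8.406e-10 kg/(m^2*s)


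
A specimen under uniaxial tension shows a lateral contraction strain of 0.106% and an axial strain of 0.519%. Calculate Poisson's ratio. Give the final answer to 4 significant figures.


nu = -epsilon_lat / epsilon_axial
Lateral strain is contraction (negative), so using magnitudes:
nu = 0.106 / 0.519
nu = 0.2042


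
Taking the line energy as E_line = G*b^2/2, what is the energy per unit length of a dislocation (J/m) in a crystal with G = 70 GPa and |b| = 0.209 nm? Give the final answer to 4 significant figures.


E = G*b^2/2
b = 0.209 nm = 2.09e-10 m
G = 70 GPa = 7e+10 Pa
E = 0.5 * 7e+10 * (2.09e-10)^2
E = 1.529e-09 J/m


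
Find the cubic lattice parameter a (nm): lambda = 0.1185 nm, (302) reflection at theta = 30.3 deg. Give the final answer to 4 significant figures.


d = lambda / (2*sin(theta))
d = 0.1185 / (2*sin(30.3 deg))
d = 0.117437 nm
a = d * sqrt(h^2+k^2+l^2) = 0.117437 * sqrt(13)
a = 0.4234 nm


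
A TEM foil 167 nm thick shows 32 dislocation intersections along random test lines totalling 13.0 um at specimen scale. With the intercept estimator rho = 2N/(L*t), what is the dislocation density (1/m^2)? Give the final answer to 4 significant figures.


rho = 2N / (L * t)
L = 13.0 um = 1.3e-05 m, t = 167 nm = 1.67e-07 m
rho = 2 * 32 / (1.3e-05 * 1.67e-07)
rho = 2.948e+13 1/m^2


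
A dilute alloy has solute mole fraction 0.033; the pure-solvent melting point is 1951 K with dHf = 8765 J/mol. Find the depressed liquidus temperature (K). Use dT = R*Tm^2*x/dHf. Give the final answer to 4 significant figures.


dT = R*Tm^2*x / dHf
dT = 8.314 * 1951^2 * 0.033 / 8765
dT = 119.148 K
T_new = 1951 - 119.148 = 1832 K


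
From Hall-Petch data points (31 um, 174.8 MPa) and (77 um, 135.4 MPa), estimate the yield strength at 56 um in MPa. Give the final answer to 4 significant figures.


sigma_y = sigma0 + k / sqrt(d)
1/sqrt(d1) = 1/sqrt(3.1e-05) = 179.605;  1/sqrt(d2) = 113.961
k = (sigma1 - sigma2) / (1/sqrt(d1) - 1/sqrt(d2)) = (174.8 - 135.4) / (179.605 - 113.961) = 0.600201 MPa*m^0.5
sigma0 = sigma1 - k/sqrt(d1) = 174.8 - 0.600201*179.605 = 67.0008 MPa
sigma_y(d3) = 67.0008 + 0.600201 / sqrt(5.6e-05) = 147.2 MPa


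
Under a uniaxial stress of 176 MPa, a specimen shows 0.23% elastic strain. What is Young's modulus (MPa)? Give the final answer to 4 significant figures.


E = sigma / epsilon
epsilon = 0.23% = 2.3e-03
E = 176 / 2.3e-03
E = 76520 MPa


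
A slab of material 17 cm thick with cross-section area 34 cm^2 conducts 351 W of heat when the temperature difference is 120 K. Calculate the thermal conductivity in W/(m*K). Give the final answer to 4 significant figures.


k = Q*L / (A*dT)
L = 0.17 m, A = 3.4e-03 m^2
k = 351 * 0.17 / (3.4e-03 * 120)
k = 146.3 W/(m*K)


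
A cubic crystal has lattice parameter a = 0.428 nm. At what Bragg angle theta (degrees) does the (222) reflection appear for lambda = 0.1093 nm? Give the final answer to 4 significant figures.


d = a / sqrt(h^2+k^2+l^2)
d = 0.428 / sqrt(12) = 0.123553 nm
lambda = 2*d*sin(theta)  =>  sin(theta) = lambda / (2*d)
sin(theta) = 0.1093 / (2 * 0.123553) = 0.44232
theta = 26.25 deg


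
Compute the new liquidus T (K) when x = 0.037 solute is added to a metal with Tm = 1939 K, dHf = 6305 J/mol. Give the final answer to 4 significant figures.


dT = R*Tm^2*x / dHf
dT = 8.314 * 1939^2 * 0.037 / 6305
dT = 183.435 K
T_new = 1939 - 183.435 = 1756 K


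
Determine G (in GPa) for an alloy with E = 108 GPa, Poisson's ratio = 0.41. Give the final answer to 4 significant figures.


G = E / (2*(1+nu))
G = 108 / (2*(1+0.41))
G = 38.3 GPa


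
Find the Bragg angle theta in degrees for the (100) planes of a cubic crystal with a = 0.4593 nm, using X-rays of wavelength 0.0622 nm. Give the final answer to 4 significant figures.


d = a / sqrt(h^2+k^2+l^2)
d = 0.4593 / sqrt(1) = 0.4593 nm
lambda = 2*d*sin(theta)  =>  sin(theta) = lambda / (2*d)
sin(theta) = 0.0622 / (2 * 0.4593) = 0.0677117
theta = 3.883 deg


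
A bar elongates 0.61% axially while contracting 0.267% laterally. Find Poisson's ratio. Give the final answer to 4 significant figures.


nu = -epsilon_lat / epsilon_axial
Lateral strain is contraction (negative), so using magnitudes:
nu = 0.267 / 0.61
nu = 0.4377


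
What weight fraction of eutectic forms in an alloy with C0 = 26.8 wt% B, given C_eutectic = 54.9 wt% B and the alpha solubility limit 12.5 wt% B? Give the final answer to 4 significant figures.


f_primary = (C_e - C0) / (C_e - C_alpha_max)
f_primary = (54.9 - 26.8) / (54.9 - 12.5)
f_primary = 0.662736
f_eutectic = 1 - 0.662736 = 0.3373


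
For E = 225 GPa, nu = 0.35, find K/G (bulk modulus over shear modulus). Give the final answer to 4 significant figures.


G = E / (2*(1+nu))
G = 225 / (2*(1+0.35)) = 83.3333 GPa
K = E / (3*(1-2*nu))
K = 225 / (3*(1-2*0.35)) = 250 GPa
K/G = 250 / 83.3333 = 3


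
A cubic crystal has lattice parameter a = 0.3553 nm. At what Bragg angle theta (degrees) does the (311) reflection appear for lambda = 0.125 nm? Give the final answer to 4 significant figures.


d = a / sqrt(h^2+k^2+l^2)
d = 0.3553 / sqrt(11) = 0.107127 nm
lambda = 2*d*sin(theta)  =>  sin(theta) = lambda / (2*d)
sin(theta) = 0.125 / (2 * 0.107127) = 0.58342
theta = 35.69 deg


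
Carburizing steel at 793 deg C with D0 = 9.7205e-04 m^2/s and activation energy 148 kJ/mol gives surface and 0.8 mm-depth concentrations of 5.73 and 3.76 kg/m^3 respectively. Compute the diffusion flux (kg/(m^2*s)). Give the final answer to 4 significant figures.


Step 1: D = D0 * exp(-Qd/(R*T))
T = 793 + 273.15 = 1066.15 K
D = 9.7205e-04 * exp(-148e3 / (8.314 * 1066.15)) = 5.44952e-11 m^2/s
Step 2: J = D * (C1 - C2) / dx
J = 5.44952e-11 * (5.73 - 3.76) / 8e-04
J = 1.342e-07 kg/(m^2*s)


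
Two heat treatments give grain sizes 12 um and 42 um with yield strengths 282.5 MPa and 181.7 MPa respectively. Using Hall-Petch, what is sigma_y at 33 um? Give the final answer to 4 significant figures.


sigma_y = sigma0 + k / sqrt(d)
1/sqrt(d1) = 1/sqrt(1.2e-05) = 288.675;  1/sqrt(d2) = 154.303
k = (sigma1 - sigma2) / (1/sqrt(d1) - 1/sqrt(d2)) = (282.5 - 181.7) / (288.675 - 154.303) = 0.750157 MPa*m^0.5
sigma0 = sigma1 - k/sqrt(d1) = 282.5 - 0.750157*288.675 = 65.9482 MPa
sigma_y(d3) = 65.9482 + 0.750157 / sqrt(3.3e-05) = 196.5 MPa


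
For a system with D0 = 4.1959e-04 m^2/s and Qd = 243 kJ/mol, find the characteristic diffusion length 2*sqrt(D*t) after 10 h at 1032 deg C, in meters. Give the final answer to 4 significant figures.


Step 1: D = D0 * exp(-Qd/(R*T))
T = 1305.15 K
D = 4.1959e-04 * exp(-243e3 / (8.314 * 1305.15)) = 7.89117e-14 m^2/s
Step 2: L = 2*sqrt(D*t)
t = 10 h = 36000 s
L = 2*sqrt(7.89117e-14 * 36000) = 1.066e-04 m


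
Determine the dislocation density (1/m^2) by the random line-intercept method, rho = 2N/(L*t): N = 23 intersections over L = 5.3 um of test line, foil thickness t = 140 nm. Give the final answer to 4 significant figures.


rho = 2N / (L * t)
L = 5.3 um = 5.3e-06 m, t = 140 nm = 1.4e-07 m
rho = 2 * 23 / (5.3e-06 * 1.4e-07)
rho = 6.199e+13 1/m^2


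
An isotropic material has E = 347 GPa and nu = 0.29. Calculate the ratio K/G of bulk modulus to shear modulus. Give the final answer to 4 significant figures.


G = E / (2*(1+nu))
G = 347 / (2*(1+0.29)) = 134.496 GPa
K = E / (3*(1-2*nu))
K = 347 / (3*(1-2*0.29)) = 275.397 GPa
K/G = 275.397 / 134.496 = 2.048


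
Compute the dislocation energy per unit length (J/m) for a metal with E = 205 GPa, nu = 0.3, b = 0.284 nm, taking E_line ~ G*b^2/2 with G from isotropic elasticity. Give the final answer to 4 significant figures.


Step 1: G = E / (2*(1+nu))
G = 205 / (2*(1+0.3)) = 78.8462 GPa = 7.88462e+10 Pa
Step 2: E_line = G*b^2/2
b = 0.284 nm = 2.84e-10 m
E_line = 0.5 * 7.88462e+10 * (2.84e-10)^2 = 3.18e-09 J/m


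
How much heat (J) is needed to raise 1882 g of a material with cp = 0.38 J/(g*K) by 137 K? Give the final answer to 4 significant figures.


Q = m * cp * dT
Q = 1882 * 0.38 * 137
Q = 97980 J


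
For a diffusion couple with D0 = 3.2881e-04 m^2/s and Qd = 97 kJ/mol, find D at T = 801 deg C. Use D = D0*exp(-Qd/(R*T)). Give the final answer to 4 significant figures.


D = D0 * exp(-Qd / (R*T))
T = 1074.15 K
D = 3.2881e-04 * exp(-97e3 / (8.314 * 1074.15))
D = 6.306e-09 m^2/s


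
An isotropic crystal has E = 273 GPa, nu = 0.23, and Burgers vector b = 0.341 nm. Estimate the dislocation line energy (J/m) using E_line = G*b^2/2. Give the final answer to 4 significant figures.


Step 1: G = E / (2*(1+nu))
G = 273 / (2*(1+0.23)) = 110.976 GPa = 1.10976e+11 Pa
Step 2: E_line = G*b^2/2
b = 0.341 nm = 3.41e-10 m
E_line = 0.5 * 1.10976e+11 * (3.41e-10)^2 = 6.452e-09 J/m


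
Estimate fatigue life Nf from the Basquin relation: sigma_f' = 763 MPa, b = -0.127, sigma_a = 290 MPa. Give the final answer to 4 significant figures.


sigma_a = sigma_f' * (2*Nf)^b
2*Nf = (sigma_a / sigma_f')^(1/b)
2*Nf = (290 / 763)^(1/-0.127)
2*Nf = 2032.75
Nf = 1016 cycles


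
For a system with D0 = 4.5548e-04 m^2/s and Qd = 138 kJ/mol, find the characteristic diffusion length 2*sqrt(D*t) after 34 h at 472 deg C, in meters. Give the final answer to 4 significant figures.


Step 1: D = D0 * exp(-Qd/(R*T))
T = 745.15 K
D = 4.5548e-04 * exp(-138e3 / (8.314 * 745.15)) = 9.64694e-14 m^2/s
Step 2: L = 2*sqrt(D*t)
t = 34 h = 122400 s
L = 2*sqrt(9.64694e-14 * 122400) = 2.173e-04 m


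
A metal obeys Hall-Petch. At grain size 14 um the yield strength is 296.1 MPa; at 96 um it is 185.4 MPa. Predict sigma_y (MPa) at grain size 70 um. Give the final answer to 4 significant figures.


sigma_y = sigma0 + k / sqrt(d)
1/sqrt(d1) = 1/sqrt(1.4e-05) = 267.261;  1/sqrt(d2) = 102.062
k = (sigma1 - sigma2) / (1/sqrt(d1) - 1/sqrt(d2)) = (296.1 - 185.4) / (267.261 - 102.062) = 0.6701 MPa*m^0.5
sigma0 = sigma1 - k/sqrt(d1) = 296.1 - 0.6701*267.261 = 117.008 MPa
sigma_y(d3) = 117.008 + 0.6701 / sqrt(7e-05) = 197.1 MPa


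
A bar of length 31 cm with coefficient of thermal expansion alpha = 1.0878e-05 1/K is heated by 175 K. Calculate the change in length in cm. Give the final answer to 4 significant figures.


dL = L0 * alpha * dT
dL = 31 * 1.0878e-05 * 175
dL = 0.05901 cm


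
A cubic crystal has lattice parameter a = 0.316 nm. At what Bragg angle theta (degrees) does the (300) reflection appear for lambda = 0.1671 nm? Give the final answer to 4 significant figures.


d = a / sqrt(h^2+k^2+l^2)
d = 0.316 / sqrt(9) = 0.105333 nm
lambda = 2*d*sin(theta)  =>  sin(theta) = lambda / (2*d)
sin(theta) = 0.1671 / (2 * 0.105333) = 0.793196
theta = 52.49 deg


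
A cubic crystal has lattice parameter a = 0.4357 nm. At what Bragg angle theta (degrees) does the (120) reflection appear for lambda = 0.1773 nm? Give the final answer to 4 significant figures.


d = a / sqrt(h^2+k^2+l^2)
d = 0.4357 / sqrt(5) = 0.194851 nm
lambda = 2*d*sin(theta)  =>  sin(theta) = lambda / (2*d)
sin(theta) = 0.1773 / (2 * 0.194851) = 0.454963
theta = 27.06 deg


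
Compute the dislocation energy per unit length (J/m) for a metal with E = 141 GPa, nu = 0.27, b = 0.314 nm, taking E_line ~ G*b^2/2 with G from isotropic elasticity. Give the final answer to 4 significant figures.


Step 1: G = E / (2*(1+nu))
G = 141 / (2*(1+0.27)) = 55.5118 GPa = 5.55118e+10 Pa
Step 2: E_line = G*b^2/2
b = 0.314 nm = 3.14e-10 m
E_line = 0.5 * 5.55118e+10 * (3.14e-10)^2 = 2.737e-09 J/m


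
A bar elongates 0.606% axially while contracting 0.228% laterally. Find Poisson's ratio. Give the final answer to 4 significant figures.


nu = -epsilon_lat / epsilon_axial
Lateral strain is contraction (negative), so using magnitudes:
nu = 0.228 / 0.606
nu = 0.3762


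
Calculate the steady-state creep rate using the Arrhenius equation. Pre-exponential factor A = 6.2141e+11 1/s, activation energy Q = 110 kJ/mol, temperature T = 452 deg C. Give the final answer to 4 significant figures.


rate = A * exp(-Q / (R*T))
T = 452 + 273.15 = 725.15 K
rate = 6.2141e+11 * exp(-110e3 / (8.314 * 725.15))
rate = 7404 1/s


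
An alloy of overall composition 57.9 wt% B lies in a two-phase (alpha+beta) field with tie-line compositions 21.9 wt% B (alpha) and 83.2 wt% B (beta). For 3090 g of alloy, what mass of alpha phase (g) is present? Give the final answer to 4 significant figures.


f_alpha = (C_beta - C0) / (C_beta - C_alpha)
f_alpha = (83.2 - 57.9) / (83.2 - 21.9) = 0.412724
m_alpha = f_alpha * m_total = 0.412724 * 3090 = 1275 g


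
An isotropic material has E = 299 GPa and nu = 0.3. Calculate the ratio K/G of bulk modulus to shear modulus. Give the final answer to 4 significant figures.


G = E / (2*(1+nu))
G = 299 / (2*(1+0.3)) = 115 GPa
K = E / (3*(1-2*nu))
K = 299 / (3*(1-2*0.3)) = 249.167 GPa
K/G = 249.167 / 115 = 2.167


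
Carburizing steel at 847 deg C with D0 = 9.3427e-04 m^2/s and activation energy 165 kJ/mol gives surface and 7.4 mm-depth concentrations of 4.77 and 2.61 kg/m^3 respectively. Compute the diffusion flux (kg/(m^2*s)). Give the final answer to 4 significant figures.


Step 1: D = D0 * exp(-Qd/(R*T))
T = 847 + 273.15 = 1120.15 K
D = 9.3427e-04 * exp(-165e3 / (8.314 * 1120.15)) = 1.88774e-11 m^2/s
Step 2: J = D * (C1 - C2) / dx
J = 1.88774e-11 * (4.77 - 2.61) / 7.4e-03
J = 5.51e-09 kg/(m^2*s)


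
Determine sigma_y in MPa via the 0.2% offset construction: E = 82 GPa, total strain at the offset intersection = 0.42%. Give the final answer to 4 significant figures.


Offset strain = 0.002
Elastic strain at yield = total_strain - offset = 4.2e-03 - 0.002 = 2.2e-03
sigma_y = E * elastic_strain = 82000 * 2.2e-03
sigma_y = 180.4 MPa


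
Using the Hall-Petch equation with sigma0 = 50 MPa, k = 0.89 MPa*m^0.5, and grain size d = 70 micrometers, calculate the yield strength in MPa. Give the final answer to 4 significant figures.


sigma_y = sigma0 + k / sqrt(d)
d = 70 um = 7e-05 m
sigma_y = 50 + 0.89 / sqrt(7e-05)
sigma_y = 156.4 MPa


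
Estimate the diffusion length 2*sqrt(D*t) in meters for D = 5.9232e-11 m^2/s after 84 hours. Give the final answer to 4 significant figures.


t = 84 hr = 302400 s
Diffusion length = 2*sqrt(D*t)
= 2*sqrt(5.9232e-11 * 302400)
= 8.464e-03 m


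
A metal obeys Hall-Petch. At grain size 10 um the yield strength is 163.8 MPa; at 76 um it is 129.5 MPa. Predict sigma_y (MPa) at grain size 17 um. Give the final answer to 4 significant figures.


sigma_y = sigma0 + k / sqrt(d)
1/sqrt(d1) = 1/sqrt(1e-05) = 316.228;  1/sqrt(d2) = 114.708
k = (sigma1 - sigma2) / (1/sqrt(d1) - 1/sqrt(d2)) = (163.8 - 129.5) / (316.228 - 114.708) = 0.170207 MPa*m^0.5
sigma0 = sigma1 - k/sqrt(d1) = 163.8 - 0.170207*316.228 = 109.976 MPa
sigma_y(d3) = 109.976 + 0.170207 / sqrt(1.7e-05) = 151.3 MPa


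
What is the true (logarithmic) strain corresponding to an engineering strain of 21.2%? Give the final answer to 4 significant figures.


epsilon_true = ln(1 + epsilon_eng)
epsilon_true = ln(1 + 0.212)
epsilon_true = 0.1923


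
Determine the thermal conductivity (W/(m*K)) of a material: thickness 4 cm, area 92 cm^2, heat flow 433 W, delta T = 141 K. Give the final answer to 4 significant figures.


k = Q*L / (A*dT)
L = 0.04 m, A = 9.2e-03 m^2
k = 433 * 0.04 / (9.2e-03 * 141)
k = 13.35 W/(m*K)


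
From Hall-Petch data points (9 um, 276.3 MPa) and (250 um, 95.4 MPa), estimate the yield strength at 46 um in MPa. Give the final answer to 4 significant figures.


sigma_y = sigma0 + k / sqrt(d)
1/sqrt(d1) = 1/sqrt(9e-06) = 333.333;  1/sqrt(d2) = 63.2456
k = (sigma1 - sigma2) / (1/sqrt(d1) - 1/sqrt(d2)) = (276.3 - 95.4) / (333.333 - 63.2456) = 0.669782 MPa*m^0.5
sigma0 = sigma1 - k/sqrt(d1) = 276.3 - 0.669782*333.333 = 53.0393 MPa
sigma_y(d3) = 53.0393 + 0.669782 / sqrt(4.6e-05) = 151.8 MPa


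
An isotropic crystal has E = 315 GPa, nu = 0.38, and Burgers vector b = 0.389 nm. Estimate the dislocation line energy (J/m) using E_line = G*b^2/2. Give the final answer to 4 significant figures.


Step 1: G = E / (2*(1+nu))
G = 315 / (2*(1+0.38)) = 114.13 GPa = 1.1413e+11 Pa
Step 2: E_line = G*b^2/2
b = 0.389 nm = 3.89e-10 m
E_line = 0.5 * 1.1413e+11 * (3.89e-10)^2 = 8.635e-09 J/m
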